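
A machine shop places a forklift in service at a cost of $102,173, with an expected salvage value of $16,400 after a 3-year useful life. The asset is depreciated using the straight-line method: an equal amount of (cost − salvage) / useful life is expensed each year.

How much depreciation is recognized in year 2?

$28,591

Depreciable base = $102,173 − $16,400 = $85,773.
Annual expense = $85,773 / 3 = $28,591.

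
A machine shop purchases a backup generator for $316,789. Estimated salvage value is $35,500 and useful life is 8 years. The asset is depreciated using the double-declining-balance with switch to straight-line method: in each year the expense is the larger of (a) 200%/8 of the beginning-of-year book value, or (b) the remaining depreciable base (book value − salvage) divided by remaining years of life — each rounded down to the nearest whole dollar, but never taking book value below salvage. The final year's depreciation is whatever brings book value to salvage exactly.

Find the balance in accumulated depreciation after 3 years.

Depreciable base = $316,789 − $35,500 = $281,289.
Year 1: DB = ⌊$316,789 × 200%/8⌋ = $79,197; SL = ⌊$281,289/8⌋ = $35,161 → take DB $79,197. Book value $237,592.
Year 2: DB = ⌊$237,592 × 200%/8⌋ = $59,398; SL = ⌊$202,092/7⌋ = $28,870 → take DB $59,398. Book value $178,194.
Year 3: DB = ⌊$178,194 × 200%/8⌋ = $44,548; SL = ⌊$142,694/6⌋ = $23,782 → take DB $44,548. Book value $133,646.
Accumulated through year 3 = $316,789 − $133,646 = $183,143.

$183,143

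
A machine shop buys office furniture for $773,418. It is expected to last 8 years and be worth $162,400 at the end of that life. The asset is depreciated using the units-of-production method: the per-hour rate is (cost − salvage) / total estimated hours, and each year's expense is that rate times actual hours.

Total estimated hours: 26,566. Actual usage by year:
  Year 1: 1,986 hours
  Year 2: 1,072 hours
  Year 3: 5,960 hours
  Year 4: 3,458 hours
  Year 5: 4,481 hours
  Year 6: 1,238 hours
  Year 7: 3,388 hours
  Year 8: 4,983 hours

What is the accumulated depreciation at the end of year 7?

$496,409

Depreciable base = $773,418 − $162,400 = $611,018.
Rate = $611,018 / 26,566 hours = $23 per hour.
Year 1: 1,986 × $23 = $45,678. Book value $727,740.
Year 2: 1,072 × $23 = $24,656. Book value $703,084.
Year 3: 5,960 × $23 = $137,080. Book value $566,004.
Year 4: 3,458 × $23 = $79,534. Book value $486,470.
Year 5: 4,481 × $23 = $103,063. Book value $383,407.
Year 6: 1,238 × $23 = $28,474. Book value $354,933.
Year 7: 3,388 × $23 = $77,924. Book value $277,009.
Accumulated through year 7 = $773,418 − $277,009 = $496,409.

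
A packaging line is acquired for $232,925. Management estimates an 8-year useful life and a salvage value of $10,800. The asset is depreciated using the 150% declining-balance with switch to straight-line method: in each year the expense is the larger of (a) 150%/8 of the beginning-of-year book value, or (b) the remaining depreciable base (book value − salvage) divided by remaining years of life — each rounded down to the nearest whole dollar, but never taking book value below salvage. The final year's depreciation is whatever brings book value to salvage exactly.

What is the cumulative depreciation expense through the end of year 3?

Depreciable base = $232,925 − $10,800 = $222,125.
Year 1: DB = ⌊$232,925 × 150%/8⌋ = $43,673; SL = ⌊$222,125/8⌋ = $27,765 → take DB $43,673. Book value $189,252.
Year 2: DB = ⌊$189,252 × 150%/8⌋ = $35,484; SL = ⌊$178,452/7⌋ = $25,493 → take DB $35,484. Book value $153,768.
Year 3: DB = ⌊$153,768 × 150%/8⌋ = $28,831; SL = ⌊$142,968/6⌋ = $23,828 → take DB $28,831. Book value $124,937.
Accumulated through year 3 = $232,925 − $124,937 = $107,988.

$107,988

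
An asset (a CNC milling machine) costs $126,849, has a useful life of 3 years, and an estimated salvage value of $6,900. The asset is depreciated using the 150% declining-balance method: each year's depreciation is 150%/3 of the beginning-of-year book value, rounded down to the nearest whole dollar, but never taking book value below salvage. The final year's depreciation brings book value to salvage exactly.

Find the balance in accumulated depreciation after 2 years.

$95,136

Depreciable base = $126,849 − $6,900 = $119,949.
Year 1: ⌊$126,849 × 150%/3⌋ = $63,424. Book value $63,425.
Year 2: ⌊$63,425 × 150%/3⌋ = $31,712. Book value $31,713.
Accumulated through year 2 = $126,849 − $31,713 = $95,136.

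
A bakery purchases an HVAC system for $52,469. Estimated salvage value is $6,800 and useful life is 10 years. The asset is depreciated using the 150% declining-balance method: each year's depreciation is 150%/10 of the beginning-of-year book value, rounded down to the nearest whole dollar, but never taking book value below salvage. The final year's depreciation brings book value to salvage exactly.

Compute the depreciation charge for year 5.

$4,108

Depreciable base = $52,469 − $6,800 = $45,669.
Year 1: ⌊$52,469 × 150%/10⌋ = $7,870. Book value $44,599.
Year 2: ⌊$44,599 × 150%/10⌋ = $6,689. Book value $37,910.
Year 3: ⌊$37,910 × 150%/10⌋ = $5,686. Book value $32,224.
Year 4: ⌊$32,224 × 150%/10⌋ = $4,833. Book value $27,391.
Year 5: ⌊$27,391 × 150%/10⌋ = $4,108. Book value $23,283.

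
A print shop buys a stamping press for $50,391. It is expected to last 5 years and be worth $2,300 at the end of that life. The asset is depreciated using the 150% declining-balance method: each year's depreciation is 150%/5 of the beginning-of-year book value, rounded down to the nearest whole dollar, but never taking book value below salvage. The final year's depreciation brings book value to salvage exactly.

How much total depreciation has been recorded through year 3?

$33,106

Depreciable base = $50,391 − $2,300 = $48,091.
Year 1: ⌊$50,391 × 150%/5⌋ = $15,117. Book value $35,274.
Year 2: ⌊$35,274 × 150%/5⌋ = $10,582. Book value $24,692.
Year 3: ⌊$24,692 × 150%/5⌋ = $7,407. Book value $17,285.
Accumulated through year 3 = $50,391 − $17,285 = $33,106.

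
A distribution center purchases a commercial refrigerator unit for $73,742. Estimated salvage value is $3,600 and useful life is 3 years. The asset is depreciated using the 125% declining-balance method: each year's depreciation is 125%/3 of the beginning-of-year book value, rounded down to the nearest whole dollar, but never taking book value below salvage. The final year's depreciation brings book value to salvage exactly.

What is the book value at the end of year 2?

Depreciable base = $73,742 − $3,600 = $70,142.
Year 1: ⌊$73,742 × 125%/3⌋ = $30,725. Book value $43,017.
Year 2: ⌊$43,017 × 125%/3⌋ = $17,923. Book value $25,094.

$25,094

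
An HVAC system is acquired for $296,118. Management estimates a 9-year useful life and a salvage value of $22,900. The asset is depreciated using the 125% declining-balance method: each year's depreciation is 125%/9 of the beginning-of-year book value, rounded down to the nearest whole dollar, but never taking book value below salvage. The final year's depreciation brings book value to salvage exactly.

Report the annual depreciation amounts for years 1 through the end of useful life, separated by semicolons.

Depreciable base = $296,118 − $22,900 = $273,218.
Year 1: ⌊$296,118 × 125%/9⌋ = $41,127. Book value $254,991.
Year 2: ⌊$254,991 × 125%/9⌋ = $35,415. Book value $219,576.
Year 3: ⌊$219,576 × 125%/9⌋ = $30,496. Book value $189,080.
Year 4: ⌊$189,080 × 125%/9⌋ = $26,261. Book value $162,819.
Year 5: ⌊$162,819 × 125%/9⌋ = $22,613. Book value $140,206.
Year 6: ⌊$140,206 × 125%/9⌋ = $19,473. Book value $120,733.
Year 7: ⌊$120,733 × 125%/9⌋ = $16,768. Book value $103,965.
Year 8: ⌊$103,965 × 125%/9⌋ = $14,439. Book value $89,526.
Year 9 (final): $89,526 − $22,900 = $66,626. Book value $22,900.

$41,127; $35,415; $30,496; $26,261; $22,613; $19,473; $16,768; $14,439; $66,626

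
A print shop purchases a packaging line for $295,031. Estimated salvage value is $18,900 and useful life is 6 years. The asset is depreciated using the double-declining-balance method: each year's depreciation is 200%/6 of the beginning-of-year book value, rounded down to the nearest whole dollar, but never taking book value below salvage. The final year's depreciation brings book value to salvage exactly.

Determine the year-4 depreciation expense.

Depreciable base = $295,031 − $18,900 = $276,131.
Year 1: ⌊$295,031 × 200%/6⌋ = $98,343. Book value $196,688.
Year 2: ⌊$196,688 × 200%/6⌋ = $65,562. Book value $131,126.
Year 3: ⌊$131,126 × 200%/6⌋ = $43,708. Book value $87,418.
Year 4: ⌊$87,418 × 200%/6⌋ = $29,139. Book value $58,279.

$29,139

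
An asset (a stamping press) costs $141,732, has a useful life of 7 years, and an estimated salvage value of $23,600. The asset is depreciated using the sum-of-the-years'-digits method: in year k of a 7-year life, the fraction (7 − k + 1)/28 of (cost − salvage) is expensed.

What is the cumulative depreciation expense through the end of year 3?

$75,942

Depreciable base = $141,732 − $23,600 = $118,132.
Sum of the years' digits = 7+6+5+4+3+2+1 = 28.
Year 1: $118,132 × 7/28 = $29,533. Book value $112,199.
Year 2: $118,132 × 6/28 = $25,314. Book value $86,885.
Year 3: $118,132 × 5/28 = $21,095. Book value $65,790.
Accumulated through year 3 = $141,732 − $65,790 = $75,942.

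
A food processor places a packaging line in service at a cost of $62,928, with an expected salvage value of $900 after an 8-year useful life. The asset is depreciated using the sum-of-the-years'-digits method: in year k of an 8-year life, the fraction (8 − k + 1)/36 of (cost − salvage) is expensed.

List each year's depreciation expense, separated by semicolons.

$13,784; $12,061; $10,338; $8,615; $6,892; $5,169; $3,446; $1,723

Depreciable base = $62,928 − $900 = $62,028.
Sum of the years' digits = 8+7+6+5+4+3+2+1 = 36.
Year 1: $62,028 × 8/36 = $13,784. Book value $49,144.
Year 2: $62,028 × 7/36 = $12,061. Book value $37,083.
Year 3: $62,028 × 6/36 = $10,338. Book value $26,745.
Year 4: $62,028 × 5/36 = $8,615. Book value $18,130.
Year 5: $62,028 × 4/36 = $6,892. Book value $11,238.
Year 6: $62,028 × 3/36 = $5,169. Book value $6,069.
Year 7: $62,028 × 2/36 = $3,446. Book value $2,623.
Year 8: $62,028 × 1/36 = $1,723. Book value $900.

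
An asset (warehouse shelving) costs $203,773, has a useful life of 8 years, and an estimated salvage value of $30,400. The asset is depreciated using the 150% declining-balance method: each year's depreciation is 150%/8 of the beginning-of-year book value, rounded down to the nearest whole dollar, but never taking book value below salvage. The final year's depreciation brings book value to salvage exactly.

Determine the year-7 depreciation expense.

Depreciable base = $203,773 − $30,400 = $173,373.
Year 1: ⌊$203,773 × 150%/8⌋ = $38,207. Book value $165,566.
Year 2: ⌊$165,566 × 150%/8⌋ = $31,043. Book value $134,523.
Year 3: ⌊$134,523 × 150%/8⌋ = $25,223. Book value $109,300.
Year 4: ⌊$109,300 × 150%/8⌋ = $20,493. Book value $88,807.
Year 5: ⌊$88,807 × 150%/8⌋ = $16,651. Book value $72,156.
Year 6: ⌊$72,156 × 150%/8⌋ = $13,529. Book value $58,627.
Year 7: ⌊$58,627 × 150%/8⌋ = $10,992. Book value $47,635.

$10,992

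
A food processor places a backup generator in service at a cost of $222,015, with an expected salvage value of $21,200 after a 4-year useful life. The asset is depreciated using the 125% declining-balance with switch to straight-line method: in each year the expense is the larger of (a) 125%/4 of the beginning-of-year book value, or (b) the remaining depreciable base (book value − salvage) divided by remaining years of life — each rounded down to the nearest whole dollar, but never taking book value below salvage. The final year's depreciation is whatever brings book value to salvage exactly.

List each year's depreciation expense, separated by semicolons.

$69,379; $47,698; $41,869; $41,869

Depreciable base = $222,015 − $21,200 = $200,815.
Year 1: DB = ⌊$222,015 × 125%/4⌋ = $69,379; SL = ⌊$200,815/4⌋ = $50,203 → take DB $69,379. Book value $152,636.
Year 2: DB = ⌊$152,636 × 125%/4⌋ = $47,698; SL = ⌊$131,436/3⌋ = $43,812 → take DB $47,698. Book value $104,938.
Year 3: DB = ⌊$104,938 × 125%/4⌋ = $32,793; SL = ⌊$83,738/2⌋ = $41,869 → take SL $41,869. Book value $63,069.
Year 4 (final): $63,069 − $21,200 = $41,869. Book value $21,200.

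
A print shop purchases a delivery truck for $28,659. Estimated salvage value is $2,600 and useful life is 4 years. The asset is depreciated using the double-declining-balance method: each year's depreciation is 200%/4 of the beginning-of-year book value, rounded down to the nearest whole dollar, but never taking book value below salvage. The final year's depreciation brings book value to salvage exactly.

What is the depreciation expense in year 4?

$983

Depreciable base = $28,659 − $2,600 = $26,059.
Year 1: ⌊$28,659 × 200%/4⌋ = $14,329. Book value $14,330.
Year 2: ⌊$14,330 × 200%/4⌋ = $7,165. Book value $7,165.
Year 3: ⌊$7,165 × 200%/4⌋ = $3,582. Book value $3,583.
Year 4 (final): $3,583 − $2,600 = $983. Book value $2,600.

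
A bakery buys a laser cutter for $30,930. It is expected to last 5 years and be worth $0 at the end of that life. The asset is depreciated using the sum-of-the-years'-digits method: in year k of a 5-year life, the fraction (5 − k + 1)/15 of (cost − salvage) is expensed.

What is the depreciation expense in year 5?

$2,062

Depreciable base = $30,930 − $0 = $30,930.
Sum of the years' digits = 5+4+3+2+1 = 15.
Year 1: $30,930 × 5/15 = $10,310. Book value $20,620.
Year 2: $30,930 × 4/15 = $8,248. Book value $12,372.
Year 3: $30,930 × 3/15 = $6,186. Book value $6,186.
Year 4: $30,930 × 2/15 = $4,124. Book value $2,062.
Year 5: $30,930 × 1/15 = $2,062. Book value $0.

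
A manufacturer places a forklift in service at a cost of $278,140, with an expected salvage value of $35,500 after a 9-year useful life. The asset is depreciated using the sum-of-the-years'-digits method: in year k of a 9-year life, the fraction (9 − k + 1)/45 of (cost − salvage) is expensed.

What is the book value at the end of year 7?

Depreciable base = $278,140 − $35,500 = $242,640.
Sum of the years' digits = 9+8+7+6+5+4+3+2+1 = 45.
Year 1: $242,640 × 9/45 = $48,528. Book value $229,612.
Year 2: $242,640 × 8/45 = $43,136. Book value $186,476.
Year 3: $242,640 × 7/45 = $37,744. Book value $148,732.
Year 4: $242,640 × 6/45 = $32,352. Book value $116,380.
Year 5: $242,640 × 5/45 = $26,960. Book value $89,420.
Year 6: $242,640 × 4/45 = $21,568. Book value $67,852.
Year 7: $242,640 × 3/45 = $16,176. Book value $51,676.

$51,676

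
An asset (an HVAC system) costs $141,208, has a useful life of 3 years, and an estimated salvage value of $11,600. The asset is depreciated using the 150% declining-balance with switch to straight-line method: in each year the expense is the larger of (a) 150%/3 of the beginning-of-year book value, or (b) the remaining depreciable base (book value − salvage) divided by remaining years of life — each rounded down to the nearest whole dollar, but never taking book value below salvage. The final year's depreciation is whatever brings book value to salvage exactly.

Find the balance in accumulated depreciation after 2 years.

Depreciable base = $141,208 − $11,600 = $129,608.
Year 1: DB = ⌊$141,208 × 150%/3⌋ = $70,604; SL = ⌊$129,608/3⌋ = $43,202 → take DB $70,604. Book value $70,604.
Year 2: DB = ⌊$70,604 × 150%/3⌋ = $35,302; SL = ⌊$59,004/2⌋ = $29,502 → take DB $35,302. Book value $35,302.
Accumulated through year 2 = $141,208 − $35,302 = $105,906.

$105,906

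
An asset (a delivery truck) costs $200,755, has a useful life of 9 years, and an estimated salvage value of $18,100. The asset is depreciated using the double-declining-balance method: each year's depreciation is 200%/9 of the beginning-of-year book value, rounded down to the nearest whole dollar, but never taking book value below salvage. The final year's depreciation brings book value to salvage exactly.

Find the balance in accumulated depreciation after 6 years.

$156,311

Depreciable base = $200,755 − $18,100 = $182,655.
Year 1: ⌊$200,755 × 200%/9⌋ = $44,612. Book value $156,143.
Year 2: ⌊$156,143 × 200%/9⌋ = $34,698. Book value $121,445.
Year 3: ⌊$121,445 × 200%/9⌋ = $26,987. Book value $94,458.
Year 4: ⌊$94,458 × 200%/9⌋ = $20,990. Book value $73,468.
Year 5: ⌊$73,468 × 200%/9⌋ = $16,326. Book value $57,142.
Year 6: ⌊$57,142 × 200%/9⌋ = $12,698. Book value $44,444.
Accumulated through year 6 = $200,755 − $44,444 = $156,311.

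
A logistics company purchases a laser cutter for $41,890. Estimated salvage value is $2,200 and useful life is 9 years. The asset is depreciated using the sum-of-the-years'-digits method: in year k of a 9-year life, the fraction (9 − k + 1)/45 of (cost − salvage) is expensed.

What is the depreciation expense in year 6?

$3,528

Depreciable base = $41,890 − $2,200 = $39,690.
Sum of the years' digits = 9+8+7+6+5+4+3+2+1 = 45.
Year 1: $39,690 × 9/45 = $7,938. Book value $33,952.
Year 2: $39,690 × 8/45 = $7,056. Book value $26,896.
Year 3: $39,690 × 7/45 = $6,174. Book value $20,722.
Year 4: $39,690 × 6/45 = $5,292. Book value $15,430.
Year 5: $39,690 × 5/45 = $4,410. Book value $11,020.
Year 6: $39,690 × 4/45 = $3,528. Book value $7,492.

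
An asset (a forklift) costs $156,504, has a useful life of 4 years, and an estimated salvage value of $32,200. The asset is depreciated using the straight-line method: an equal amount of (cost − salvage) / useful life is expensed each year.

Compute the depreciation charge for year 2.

$31,076

Depreciable base = $156,504 − $32,200 = $124,304.
Annual expense = $124,304 / 4 = $31,076.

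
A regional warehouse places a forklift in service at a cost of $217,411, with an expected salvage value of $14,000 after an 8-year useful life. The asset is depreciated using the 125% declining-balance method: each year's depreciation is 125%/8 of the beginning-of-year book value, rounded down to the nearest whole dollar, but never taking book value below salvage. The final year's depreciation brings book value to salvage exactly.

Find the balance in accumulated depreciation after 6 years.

Depreciable base = $217,411 − $14,000 = $203,411.
Year 1: ⌊$217,411 × 125%/8⌋ = $33,970. Book value $183,441.
Year 2: ⌊$183,441 × 125%/8⌋ = $28,662. Book value $154,779.
Year 3: ⌊$154,779 × 125%/8⌋ = $24,184. Book value $130,595.
Year 4: ⌊$130,595 × 125%/8⌋ = $20,405. Book value $110,190.
Year 5: ⌊$110,190 × 125%/8⌋ = $17,217. Book value $92,973.
Year 6: ⌊$92,973 × 125%/8⌋ = $14,527. Book value $78,446.
Accumulated through year 6 = $217,411 − $78,446 = $138,965.

$138,965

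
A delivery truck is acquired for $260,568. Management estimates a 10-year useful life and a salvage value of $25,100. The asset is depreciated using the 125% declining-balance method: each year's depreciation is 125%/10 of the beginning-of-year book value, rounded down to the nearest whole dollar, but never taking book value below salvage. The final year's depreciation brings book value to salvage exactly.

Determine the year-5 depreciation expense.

$19,092

Depreciable base = $260,568 − $25,100 = $235,468.
Year 1: ⌊$260,568 × 125%/10⌋ = $32,571. Book value $227,997.
Year 2: ⌊$227,997 × 125%/10⌋ = $28,499. Book value $199,498.
Year 3: ⌊$199,498 × 125%/10⌋ = $24,937. Book value $174,561.
Year 4: ⌊$174,561 × 125%/10⌋ = $21,820. Book value $152,741.
Year 5: ⌊$152,741 × 125%/10⌋ = $19,092. Book value $133,649.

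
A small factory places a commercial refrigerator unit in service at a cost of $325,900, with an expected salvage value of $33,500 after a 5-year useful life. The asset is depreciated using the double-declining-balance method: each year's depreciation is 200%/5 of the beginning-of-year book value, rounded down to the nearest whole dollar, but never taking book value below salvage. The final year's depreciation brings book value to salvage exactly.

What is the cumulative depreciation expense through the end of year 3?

Depreciable base = $325,900 − $33,500 = $292,400.
Year 1: ⌊$325,900 × 200%/5⌋ = $130,360. Book value $195,540.
Year 2: ⌊$195,540 × 200%/5⌋ = $78,216. Book value $117,324.
Year 3: ⌊$117,324 × 200%/5⌋ = $46,929. Book value $70,395.
Accumulated through year 3 = $325,900 − $70,395 = $255,505.

$255,505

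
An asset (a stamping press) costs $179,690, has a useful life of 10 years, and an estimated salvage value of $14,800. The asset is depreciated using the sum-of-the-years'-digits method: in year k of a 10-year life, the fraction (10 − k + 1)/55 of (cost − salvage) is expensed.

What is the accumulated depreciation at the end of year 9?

Depreciable base = $179,690 − $14,800 = $164,890.
Sum of the years' digits = 10+9+8+7+6+5+4+3+2+1 = 55.
Year 1: $164,890 × 10/55 = $29,980. Book value $149,710.
Year 2: $164,890 × 9/55 = $26,982. Book value $122,728.
Year 3: $164,890 × 8/55 = $23,984. Book value $98,744.
Year 4: $164,890 × 7/55 = $20,986. Book value $77,758.
Year 5: $164,890 × 6/55 = $17,988. Book value $59,770.
Year 6: $164,890 × 5/55 = $14,990. Book value $44,780.
Year 7: $164,890 × 4/55 = $11,992. Book value $32,788.
Year 8: $164,890 × 3/55 = $8,994. Book value $23,794.
Year 9: $164,890 × 2/55 = $5,996. Book value $17,798.
Accumulated through year 9 = $179,690 − $17,798 = $161,892.

$161,892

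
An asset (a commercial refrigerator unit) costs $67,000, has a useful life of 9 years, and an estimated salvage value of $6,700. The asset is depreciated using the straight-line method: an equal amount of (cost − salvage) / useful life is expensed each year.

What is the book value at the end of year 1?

$60,300

Depreciable base = $67,000 − $6,700 = $60,300.
Annual expense = $60,300 / 9 = $6,700.
End of year 1: book value $60,300.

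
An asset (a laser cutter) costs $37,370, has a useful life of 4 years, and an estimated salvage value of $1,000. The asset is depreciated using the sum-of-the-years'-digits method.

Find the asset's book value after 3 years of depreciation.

Depreciable base = $37,370 − $1,000 = $36,370.
Sum of the years' digits = 4+3+2+1 = 10.
Year 1: $36,370 × 4/10 = $14,548. Book value $22,822.
Year 2: $36,370 × 3/10 = $10,911. Book value $11,911.
Year 3: $36,370 × 2/10 = $7,274. Book value $4,637.

$4,637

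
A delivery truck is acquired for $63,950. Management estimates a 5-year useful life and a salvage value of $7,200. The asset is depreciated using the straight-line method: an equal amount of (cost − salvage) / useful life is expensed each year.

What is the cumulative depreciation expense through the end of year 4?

Depreciable base = $63,950 − $7,200 = $56,750.
Annual expense = $56,750 / 5 = $11,350.
End of year 1: book value $52,600.
End of year 2: book value $41,250.
End of year 3: book value $29,900.
End of year 4: book value $18,550.
Accumulated through year 4 = $63,950 − $18,550 = $45,400.

$45,400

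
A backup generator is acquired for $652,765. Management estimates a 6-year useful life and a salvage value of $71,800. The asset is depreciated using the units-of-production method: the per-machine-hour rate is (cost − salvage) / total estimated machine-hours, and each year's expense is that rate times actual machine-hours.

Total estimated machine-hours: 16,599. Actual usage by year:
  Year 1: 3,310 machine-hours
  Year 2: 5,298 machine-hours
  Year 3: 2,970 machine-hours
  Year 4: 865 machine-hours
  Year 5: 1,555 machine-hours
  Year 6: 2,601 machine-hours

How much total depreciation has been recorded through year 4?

Depreciable base = $652,765 − $71,800 = $580,965.
Rate = $580,965 / 16,599 machine-hours = $35 per machine-hour.
Year 1: 3,310 × $35 = $115,850. Book value $536,915.
Year 2: 5,298 × $35 = $185,430. Book value $351,485.
Year 3: 2,970 × $35 = $103,950. Book value $247,535.
Year 4: 865 × $35 = $30,275. Book value $217,260.
Accumulated through year 4 = $652,765 − $217,260 = $435,505.

$435,505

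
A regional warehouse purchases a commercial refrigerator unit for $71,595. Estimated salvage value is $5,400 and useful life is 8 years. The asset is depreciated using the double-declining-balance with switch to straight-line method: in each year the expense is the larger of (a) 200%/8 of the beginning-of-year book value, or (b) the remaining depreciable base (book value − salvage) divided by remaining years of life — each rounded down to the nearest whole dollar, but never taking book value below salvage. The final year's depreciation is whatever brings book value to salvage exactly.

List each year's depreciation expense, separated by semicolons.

$17,898; $13,424; $10,068; $7,551; $5,663; $4,247; $3,672; $3,672

Depreciable base = $71,595 − $5,400 = $66,195.
Year 1: DB = ⌊$71,595 × 200%/8⌋ = $17,898; SL = ⌊$66,195/8⌋ = $8,274 → take DB $17,898. Book value $53,697.
Year 2: DB = ⌊$53,697 × 200%/8⌋ = $13,424; SL = ⌊$48,297/7⌋ = $6,899 → take DB $13,424. Book value $40,273.
Year 3: DB = ⌊$40,273 × 200%/8⌋ = $10,068; SL = ⌊$34,873/6⌋ = $5,812 → take DB $10,068. Book value $30,205.
Year 4: DB = ⌊$30,205 × 200%/8⌋ = $7,551; SL = ⌊$24,805/5⌋ = $4,961 → take DB $7,551. Book value $22,654.
Year 5: DB = ⌊$22,654 × 200%/8⌋ = $5,663; SL = ⌊$17,254/4⌋ = $4,313 → take DB $5,663. Book value $16,991.
Year 6: DB = ⌊$16,991 × 200%/8⌋ = $4,247; SL = ⌊$11,591/3⌋ = $3,863 → take DB $4,247. Book value $12,744.
Year 7: DB = ⌊$12,744 × 200%/8⌋ = $3,186; SL = ⌊$7,344/2⌋ = $3,672 → take SL $3,672. Book value $9,072.
Year 8 (final): $9,072 − $5,400 = $3,672. Book value $5,400.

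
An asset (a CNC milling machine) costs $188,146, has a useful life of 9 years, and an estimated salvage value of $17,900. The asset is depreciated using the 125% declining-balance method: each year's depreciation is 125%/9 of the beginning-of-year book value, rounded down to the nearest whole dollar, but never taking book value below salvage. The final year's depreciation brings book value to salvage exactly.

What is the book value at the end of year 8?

Depreciable base = $188,146 − $17,900 = $170,246.
Year 1: ⌊$188,146 × 125%/9⌋ = $26,131. Book value $162,015.
Year 2: ⌊$162,015 × 125%/9⌋ = $22,502. Book value $139,513.
Year 3: ⌊$139,513 × 125%/9⌋ = $19,376. Book value $120,137.
Year 4: ⌊$120,137 × 125%/9⌋ = $16,685. Book value $103,452.
Year 5: ⌊$103,452 × 125%/9⌋ = $14,368. Book value $89,084.
Year 6: ⌊$89,084 × 125%/9⌋ = $12,372. Book value $76,712.
Year 7: ⌊$76,712 × 125%/9⌋ = $10,654. Book value $66,058.
Year 8: ⌊$66,058 × 125%/9⌋ = $9,174. Book value $56,884.

$56,884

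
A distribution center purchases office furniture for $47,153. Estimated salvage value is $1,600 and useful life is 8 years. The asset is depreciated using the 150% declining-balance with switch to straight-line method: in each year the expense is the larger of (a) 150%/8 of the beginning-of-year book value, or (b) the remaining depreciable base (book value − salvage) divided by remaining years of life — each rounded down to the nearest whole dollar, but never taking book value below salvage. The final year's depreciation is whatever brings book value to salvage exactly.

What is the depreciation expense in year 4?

$4,742

Depreciable base = $47,153 − $1,600 = $45,553.
Year 1: DB = ⌊$47,153 × 150%/8⌋ = $8,841; SL = ⌊$45,553/8⌋ = $5,694 → take DB $8,841. Book value $38,312.
Year 2: DB = ⌊$38,312 × 150%/8⌋ = $7,183; SL = ⌊$36,712/7⌋ = $5,244 → take DB $7,183. Book value $31,129.
Year 3: DB = ⌊$31,129 × 150%/8⌋ = $5,836; SL = ⌊$29,529/6⌋ = $4,921 → take DB $5,836. Book value $25,293.
Year 4: DB = ⌊$25,293 × 150%/8⌋ = $4,742; SL = ⌊$23,693/5⌋ = $4,738 → take DB $4,742. Book value $20,551.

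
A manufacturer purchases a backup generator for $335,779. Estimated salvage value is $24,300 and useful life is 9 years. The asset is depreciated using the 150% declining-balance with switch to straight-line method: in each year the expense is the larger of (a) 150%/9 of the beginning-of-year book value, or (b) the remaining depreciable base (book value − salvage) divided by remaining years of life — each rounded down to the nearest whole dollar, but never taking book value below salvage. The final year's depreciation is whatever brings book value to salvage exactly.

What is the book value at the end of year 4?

$161,931

Depreciable base = $335,779 − $24,300 = $311,479.
Year 1: DB = ⌊$335,779 × 150%/9⌋ = $55,963; SL = ⌊$311,479/9⌋ = $34,608 → take DB $55,963. Book value $279,816.
Year 2: DB = ⌊$279,816 × 150%/9⌋ = $46,636; SL = ⌊$255,516/8⌋ = $31,939 → take DB $46,636. Book value $233,180.
Year 3: DB = ⌊$233,180 × 150%/9⌋ = $38,863; SL = ⌊$208,880/7⌋ = $29,840 → take DB $38,863. Book value $194,317.
Year 4: DB = ⌊$194,317 × 150%/9⌋ = $32,386; SL = ⌊$170,017/6⌋ = $28,336 → take DB $32,386. Book value $161,931.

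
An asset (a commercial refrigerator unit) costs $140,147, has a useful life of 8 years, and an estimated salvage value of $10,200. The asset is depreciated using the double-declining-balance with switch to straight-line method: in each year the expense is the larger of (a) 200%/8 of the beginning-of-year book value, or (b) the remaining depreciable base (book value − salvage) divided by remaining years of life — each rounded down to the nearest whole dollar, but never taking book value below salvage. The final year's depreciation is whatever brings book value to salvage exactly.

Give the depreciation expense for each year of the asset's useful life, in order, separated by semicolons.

Depreciable base = $140,147 − $10,200 = $129,947.
Year 1: DB = ⌊$140,147 × 200%/8⌋ = $35,036; SL = ⌊$129,947/8⌋ = $16,243 → take DB $35,036. Book value $105,111.
Year 2: DB = ⌊$105,111 × 200%/8⌋ = $26,277; SL = ⌊$94,911/7⌋ = $13,558 → take DB $26,277. Book value $78,834.
Year 3: DB = ⌊$78,834 × 200%/8⌋ = $19,708; SL = ⌊$68,634/6⌋ = $11,439 → take DB $19,708. Book value $59,126.
Year 4: DB = ⌊$59,126 × 200%/8⌋ = $14,781; SL = ⌊$48,926/5⌋ = $9,785 → take DB $14,781. Book value $44,345.
Year 5: DB = ⌊$44,345 × 200%/8⌋ = $11,086; SL = ⌊$34,145/4⌋ = $8,536 → take DB $11,086. Book value $33,259.
Year 6: DB = ⌊$33,259 × 200%/8⌋ = $8,314; SL = ⌊$23,059/3⌋ = $7,686 → take DB $8,314. Book value $24,945.
Year 7: DB = ⌊$24,945 × 200%/8⌋ = $6,236; SL = ⌊$14,745/2⌋ = $7,372 → take SL $7,372. Book value $17,573.
Year 8 (final): $17,573 − $10,200 = $7,373. Book value $10,200.

$35,036; $26,277; $19,708; $14,781; $11,086; $8,314; $7,372; $7,373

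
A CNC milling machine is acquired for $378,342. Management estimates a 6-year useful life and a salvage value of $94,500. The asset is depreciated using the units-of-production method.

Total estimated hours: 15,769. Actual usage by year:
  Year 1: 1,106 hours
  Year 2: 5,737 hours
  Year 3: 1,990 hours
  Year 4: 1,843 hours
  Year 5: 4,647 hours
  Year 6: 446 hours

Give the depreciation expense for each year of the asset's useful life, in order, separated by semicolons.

Depreciable base = $378,342 − $94,500 = $283,842.
Rate = $283,842 / 15,769 hours = $18 per hour.
Year 1: 1,106 × $18 = $19,908. Book value $358,434.
Year 2: 5,737 × $18 = $103,266. Book value $255,168.
Year 3: 1,990 × $18 = $35,820. Book value $219,348.
Year 4: 1,843 × $18 = $33,174. Book value $186,174.
Year 5: 4,647 × $18 = $83,646. Book value $102,528.
Year 6: 446 × $18 = $8,028. Book value $94,500.

$19,908; $103,266; $35,820; $33,174; $83,646; $8,028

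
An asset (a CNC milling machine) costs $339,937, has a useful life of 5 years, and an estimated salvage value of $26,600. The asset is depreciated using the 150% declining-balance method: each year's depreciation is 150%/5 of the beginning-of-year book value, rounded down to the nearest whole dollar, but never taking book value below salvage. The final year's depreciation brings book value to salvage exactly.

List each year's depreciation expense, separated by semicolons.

Depreciable base = $339,937 − $26,600 = $313,337.
Year 1: ⌊$339,937 × 150%/5⌋ = $101,981. Book value $237,956.
Year 2: ⌊$237,956 × 150%/5⌋ = $71,386. Book value $166,570.
Year 3: ⌊$166,570 × 150%/5⌋ = $49,971. Book value $116,599.
Year 4: ⌊$116,599 × 150%/5⌋ = $34,979. Book value $81,620.
Year 5 (final): $81,620 − $26,600 = $55,020. Book value $26,600.

$101,981; $71,386; $49,971; $34,979; $55,020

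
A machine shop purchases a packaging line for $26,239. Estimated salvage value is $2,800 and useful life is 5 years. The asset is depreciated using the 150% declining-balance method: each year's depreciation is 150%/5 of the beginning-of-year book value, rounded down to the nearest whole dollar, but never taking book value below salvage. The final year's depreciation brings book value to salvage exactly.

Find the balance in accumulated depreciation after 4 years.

Depreciable base = $26,239 − $2,800 = $23,439.
Year 1: ⌊$26,239 × 150%/5⌋ = $7,871. Book value $18,368.
Year 2: ⌊$18,368 × 150%/5⌋ = $5,510. Book value $12,858.
Year 3: ⌊$12,858 × 150%/5⌋ = $3,857. Book value $9,001.
Year 4: ⌊$9,001 × 150%/5⌋ = $2,700. Book value $6,301.
Accumulated through year 4 = $26,239 − $6,301 = $19,938.

$19,938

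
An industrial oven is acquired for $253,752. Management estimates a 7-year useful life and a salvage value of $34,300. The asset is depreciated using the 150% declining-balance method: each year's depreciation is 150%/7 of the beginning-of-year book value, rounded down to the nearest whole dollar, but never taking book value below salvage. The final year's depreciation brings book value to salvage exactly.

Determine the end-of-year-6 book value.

Depreciable base = $253,752 − $34,300 = $219,452.
Year 1: ⌊$253,752 × 150%/7⌋ = $54,375. Book value $199,377.
Year 2: ⌊$199,377 × 150%/7⌋ = $42,723. Book value $156,654.
Year 3: ⌊$156,654 × 150%/7⌋ = $33,568. Book value $123,086.
Year 4: ⌊$123,086 × 150%/7⌋ = $26,375. Book value $96,711.
Year 5: ⌊$96,711 × 150%/7⌋ = $20,723. Book value $75,988.
Year 6: ⌊$75,988 × 150%/7⌋ = $16,283. Book value $59,705.

$59,705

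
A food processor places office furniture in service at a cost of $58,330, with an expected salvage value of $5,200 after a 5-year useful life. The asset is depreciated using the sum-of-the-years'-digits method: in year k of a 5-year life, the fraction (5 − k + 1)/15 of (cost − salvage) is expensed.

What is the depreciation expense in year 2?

$14,168

Depreciable base = $58,330 − $5,200 = $53,130.
Sum of the years' digits = 5+4+3+2+1 = 15.
Year 1: $53,130 × 5/15 = $17,710. Book value $40,620.
Year 2: $53,130 × 4/15 = $14,168. Book value $26,452.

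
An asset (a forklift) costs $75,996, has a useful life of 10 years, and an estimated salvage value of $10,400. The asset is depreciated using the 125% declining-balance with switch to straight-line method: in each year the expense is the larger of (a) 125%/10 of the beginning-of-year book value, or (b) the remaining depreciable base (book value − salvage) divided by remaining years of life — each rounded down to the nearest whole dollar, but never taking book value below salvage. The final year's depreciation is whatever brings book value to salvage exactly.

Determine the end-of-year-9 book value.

Depreciable base = $75,996 − $10,400 = $65,596.
Year 1: DB = ⌊$75,996 × 125%/10⌋ = $9,499; SL = ⌊$65,596/10⌋ = $6,559 → take DB $9,499. Book value $66,497.
Year 2: DB = ⌊$66,497 × 125%/10⌋ = $8,312; SL = ⌊$56,097/9⌋ = $6,233 → take DB $8,312. Book value $58,185.
Year 3: DB = ⌊$58,185 × 125%/10⌋ = $7,273; SL = ⌊$47,785/8⌋ = $5,973 → take DB $7,273. Book value $50,912.
Year 4: DB = ⌊$50,912 × 125%/10⌋ = $6,364; SL = ⌊$40,512/7⌋ = $5,787 → take DB $6,364. Book value $44,548.
Year 5: DB = ⌊$44,548 × 125%/10⌋ = $5,568; SL = ⌊$34,148/6⌋ = $5,691 → take SL $5,691. Book value $38,857.
Year 6: DB = ⌊$38,857 × 125%/10⌋ = $4,857; SL = ⌊$28,457/5⌋ = $5,691 → take SL $5,691. Book value $33,166.
Year 7: DB = ⌊$33,166 × 125%/10⌋ = $4,145; SL = ⌊$22,766/4⌋ = $5,691 → take SL $5,691. Book value $27,475.
Year 8: DB = ⌊$27,475 × 125%/10⌋ = $3,434; SL = ⌊$17,075/3⌋ = $5,691 → take SL $5,691. Book value $21,784.
Year 9: DB = ⌊$21,784 × 125%/10⌋ = $2,723; SL = ⌊$11,384/2⌋ = $5,692 → take SL $5,692. Book value $16,092.

$16,092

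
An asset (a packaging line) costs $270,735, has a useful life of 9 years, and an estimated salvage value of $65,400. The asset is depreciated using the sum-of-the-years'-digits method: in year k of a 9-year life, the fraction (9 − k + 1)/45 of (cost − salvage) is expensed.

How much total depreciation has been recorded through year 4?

Depreciable base = $270,735 − $65,400 = $205,335.
Sum of the years' digits = 9+8+7+6+5+4+3+2+1 = 45.
Year 1: $205,335 × 9/45 = $41,067. Book value $229,668.
Year 2: $205,335 × 8/45 = $36,504. Book value $193,164.
Year 3: $205,335 × 7/45 = $31,941. Book value $161,223.
Year 4: $205,335 × 6/45 = $27,378. Book value $133,845.
Accumulated through year 4 = $270,735 − $133,845 = $136,890.

$136,890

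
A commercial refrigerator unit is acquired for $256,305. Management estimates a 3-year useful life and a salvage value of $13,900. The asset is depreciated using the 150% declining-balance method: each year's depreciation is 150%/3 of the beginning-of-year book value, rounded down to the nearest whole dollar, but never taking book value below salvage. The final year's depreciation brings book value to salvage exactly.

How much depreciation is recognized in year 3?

$50,177

Depreciable base = $256,305 − $13,900 = $242,405.
Year 1: ⌊$256,305 × 150%/3⌋ = $128,152. Book value $128,153.
Year 2: ⌊$128,153 × 150%/3⌋ = $64,076. Book value $64,077.
Year 3 (final): $64,077 − $13,900 = $50,177. Book value $13,900.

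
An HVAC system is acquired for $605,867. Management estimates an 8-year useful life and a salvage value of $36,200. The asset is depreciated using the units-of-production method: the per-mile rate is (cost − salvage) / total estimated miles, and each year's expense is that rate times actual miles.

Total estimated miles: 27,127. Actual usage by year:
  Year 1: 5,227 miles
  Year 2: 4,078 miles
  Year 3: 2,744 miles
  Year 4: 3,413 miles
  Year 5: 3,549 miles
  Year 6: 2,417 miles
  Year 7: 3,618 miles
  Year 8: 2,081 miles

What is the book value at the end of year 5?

$206,636

Depreciable base = $605,867 − $36,200 = $569,667.
Rate = $569,667 / 27,127 miles = $21 per mile.
Year 1: 5,227 × $21 = $109,767. Book value $496,100.
Year 2: 4,078 × $21 = $85,638. Book value $410,462.
Year 3: 2,744 × $21 = $57,624. Book value $352,838.
Year 4: 3,413 × $21 = $71,673. Book value $281,165.
Year 5: 3,549 × $21 = $74,529. Book value $206,636.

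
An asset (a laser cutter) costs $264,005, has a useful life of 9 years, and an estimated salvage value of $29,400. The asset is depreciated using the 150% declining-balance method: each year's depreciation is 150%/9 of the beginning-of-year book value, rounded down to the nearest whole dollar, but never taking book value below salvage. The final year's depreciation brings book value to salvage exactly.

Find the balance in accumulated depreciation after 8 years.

$202,604

Depreciable base = $264,005 − $29,400 = $234,605.
Year 1: ⌊$264,005 × 150%/9⌋ = $44,000. Book value $220,005.
Year 2: ⌊$220,005 × 150%/9⌋ = $36,667. Book value $183,338.
Year 3: ⌊$183,338 × 150%/9⌋ = $30,556. Book value $152,782.
Year 4: ⌊$152,782 × 150%/9⌋ = $25,463. Book value $127,319.
Year 5: ⌊$127,319 × 150%/9⌋ = $21,219. Book value $106,100.
Year 6: ⌊$106,100 × 150%/9⌋ = $17,683. Book value $88,417.
Year 7: ⌊$88,417 × 150%/9⌋ = $14,736. Book value $73,681.
Year 8: ⌊$73,681 × 150%/9⌋ = $12,280. Book value $61,401.
Accumulated through year 8 = $264,005 − $61,401 = $202,604.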